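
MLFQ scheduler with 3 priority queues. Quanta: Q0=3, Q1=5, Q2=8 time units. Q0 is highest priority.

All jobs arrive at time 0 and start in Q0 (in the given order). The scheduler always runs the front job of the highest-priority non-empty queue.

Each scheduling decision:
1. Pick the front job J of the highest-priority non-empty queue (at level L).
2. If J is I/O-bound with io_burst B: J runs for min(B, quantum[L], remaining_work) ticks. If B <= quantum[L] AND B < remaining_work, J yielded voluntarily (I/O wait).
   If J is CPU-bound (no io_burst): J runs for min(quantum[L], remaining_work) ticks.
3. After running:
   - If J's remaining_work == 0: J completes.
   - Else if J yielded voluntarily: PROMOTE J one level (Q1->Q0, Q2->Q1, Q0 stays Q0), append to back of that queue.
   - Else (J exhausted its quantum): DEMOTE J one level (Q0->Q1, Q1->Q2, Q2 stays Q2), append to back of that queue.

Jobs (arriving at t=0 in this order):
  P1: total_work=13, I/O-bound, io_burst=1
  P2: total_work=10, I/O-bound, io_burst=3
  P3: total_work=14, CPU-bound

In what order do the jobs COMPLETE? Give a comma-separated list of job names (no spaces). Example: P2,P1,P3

Answer: P2,P1,P3

Derivation:
t=0-1: P1@Q0 runs 1, rem=12, I/O yield, promote→Q0. Q0=[P2,P3,P1] Q1=[] Q2=[]
t=1-4: P2@Q0 runs 3, rem=7, I/O yield, promote→Q0. Q0=[P3,P1,P2] Q1=[] Q2=[]
t=4-7: P3@Q0 runs 3, rem=11, quantum used, demote→Q1. Q0=[P1,P2] Q1=[P3] Q2=[]
t=7-8: P1@Q0 runs 1, rem=11, I/O yield, promote→Q0. Q0=[P2,P1] Q1=[P3] Q2=[]
t=8-11: P2@Q0 runs 3, rem=4, I/O yield, promote→Q0. Q0=[P1,P2] Q1=[P3] Q2=[]
t=11-12: P1@Q0 runs 1, rem=10, I/O yield, promote→Q0. Q0=[P2,P1] Q1=[P3] Q2=[]
t=12-15: P2@Q0 runs 3, rem=1, I/O yield, promote→Q0. Q0=[P1,P2] Q1=[P3] Q2=[]
t=15-16: P1@Q0 runs 1, rem=9, I/O yield, promote→Q0. Q0=[P2,P1] Q1=[P3] Q2=[]
t=16-17: P2@Q0 runs 1, rem=0, completes. Q0=[P1] Q1=[P3] Q2=[]
t=17-18: P1@Q0 runs 1, rem=8, I/O yield, promote→Q0. Q0=[P1] Q1=[P3] Q2=[]
t=18-19: P1@Q0 runs 1, rem=7, I/O yield, promote→Q0. Q0=[P1] Q1=[P3] Q2=[]
t=19-20: P1@Q0 runs 1, rem=6, I/O yield, promote→Q0. Q0=[P1] Q1=[P3] Q2=[]
t=20-21: P1@Q0 runs 1, rem=5, I/O yield, promote→Q0. Q0=[P1] Q1=[P3] Q2=[]
t=21-22: P1@Q0 runs 1, rem=4, I/O yield, promote→Q0. Q0=[P1] Q1=[P3] Q2=[]
t=22-23: P1@Q0 runs 1, rem=3, I/O yield, promote→Q0. Q0=[P1] Q1=[P3] Q2=[]
t=23-24: P1@Q0 runs 1, rem=2, I/O yield, promote→Q0. Q0=[P1] Q1=[P3] Q2=[]
t=24-25: P1@Q0 runs 1, rem=1, I/O yield, promote→Q0. Q0=[P1] Q1=[P3] Q2=[]
t=25-26: P1@Q0 runs 1, rem=0, completes. Q0=[] Q1=[P3] Q2=[]
t=26-31: P3@Q1 runs 5, rem=6, quantum used, demote→Q2. Q0=[] Q1=[] Q2=[P3]
t=31-37: P3@Q2 runs 6, rem=0, completes. Q0=[] Q1=[] Q2=[]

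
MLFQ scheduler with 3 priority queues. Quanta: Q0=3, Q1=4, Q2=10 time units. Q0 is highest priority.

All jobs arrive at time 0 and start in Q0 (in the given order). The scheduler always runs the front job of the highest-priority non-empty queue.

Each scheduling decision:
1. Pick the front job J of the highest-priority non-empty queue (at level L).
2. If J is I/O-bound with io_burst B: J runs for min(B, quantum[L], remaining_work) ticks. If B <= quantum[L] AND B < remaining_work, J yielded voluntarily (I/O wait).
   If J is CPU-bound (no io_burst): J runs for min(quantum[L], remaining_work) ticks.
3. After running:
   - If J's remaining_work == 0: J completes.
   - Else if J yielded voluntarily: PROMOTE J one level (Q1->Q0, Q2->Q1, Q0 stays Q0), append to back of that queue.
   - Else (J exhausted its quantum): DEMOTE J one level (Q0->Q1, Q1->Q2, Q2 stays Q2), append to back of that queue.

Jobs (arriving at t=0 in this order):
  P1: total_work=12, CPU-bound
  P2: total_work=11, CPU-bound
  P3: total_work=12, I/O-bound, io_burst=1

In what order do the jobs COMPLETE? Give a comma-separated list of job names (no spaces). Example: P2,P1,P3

t=0-3: P1@Q0 runs 3, rem=9, quantum used, demote→Q1. Q0=[P2,P3] Q1=[P1] Q2=[]
t=3-6: P2@Q0 runs 3, rem=8, quantum used, demote→Q1. Q0=[P3] Q1=[P1,P2] Q2=[]
t=6-7: P3@Q0 runs 1, rem=11, I/O yield, promote→Q0. Q0=[P3] Q1=[P1,P2] Q2=[]
t=7-8: P3@Q0 runs 1, rem=10, I/O yield, promote→Q0. Q0=[P3] Q1=[P1,P2] Q2=[]
t=8-9: P3@Q0 runs 1, rem=9, I/O yield, promote→Q0. Q0=[P3] Q1=[P1,P2] Q2=[]
t=9-10: P3@Q0 runs 1, rem=8, I/O yield, promote→Q0. Q0=[P3] Q1=[P1,P2] Q2=[]
t=10-11: P3@Q0 runs 1, rem=7, I/O yield, promote→Q0. Q0=[P3] Q1=[P1,P2] Q2=[]
t=11-12: P3@Q0 runs 1, rem=6, I/O yield, promote→Q0. Q0=[P3] Q1=[P1,P2] Q2=[]
t=12-13: P3@Q0 runs 1, rem=5, I/O yield, promote→Q0. Q0=[P3] Q1=[P1,P2] Q2=[]
t=13-14: P3@Q0 runs 1, rem=4, I/O yield, promote→Q0. Q0=[P3] Q1=[P1,P2] Q2=[]
t=14-15: P3@Q0 runs 1, rem=3, I/O yield, promote→Q0. Q0=[P3] Q1=[P1,P2] Q2=[]
t=15-16: P3@Q0 runs 1, rem=2, I/O yield, promote→Q0. Q0=[P3] Q1=[P1,P2] Q2=[]
t=16-17: P3@Q0 runs 1, rem=1, I/O yield, promote→Q0. Q0=[P3] Q1=[P1,P2] Q2=[]
t=17-18: P3@Q0 runs 1, rem=0, completes. Q0=[] Q1=[P1,P2] Q2=[]
t=18-22: P1@Q1 runs 4, rem=5, quantum used, demote→Q2. Q0=[] Q1=[P2] Q2=[P1]
t=22-26: P2@Q1 runs 4, rem=4, quantum used, demote→Q2. Q0=[] Q1=[] Q2=[P1,P2]
t=26-31: P1@Q2 runs 5, rem=0, completes. Q0=[] Q1=[] Q2=[P2]
t=31-35: P2@Q2 runs 4, rem=0, completes. Q0=[] Q1=[] Q2=[]

Answer: P3,P1,P2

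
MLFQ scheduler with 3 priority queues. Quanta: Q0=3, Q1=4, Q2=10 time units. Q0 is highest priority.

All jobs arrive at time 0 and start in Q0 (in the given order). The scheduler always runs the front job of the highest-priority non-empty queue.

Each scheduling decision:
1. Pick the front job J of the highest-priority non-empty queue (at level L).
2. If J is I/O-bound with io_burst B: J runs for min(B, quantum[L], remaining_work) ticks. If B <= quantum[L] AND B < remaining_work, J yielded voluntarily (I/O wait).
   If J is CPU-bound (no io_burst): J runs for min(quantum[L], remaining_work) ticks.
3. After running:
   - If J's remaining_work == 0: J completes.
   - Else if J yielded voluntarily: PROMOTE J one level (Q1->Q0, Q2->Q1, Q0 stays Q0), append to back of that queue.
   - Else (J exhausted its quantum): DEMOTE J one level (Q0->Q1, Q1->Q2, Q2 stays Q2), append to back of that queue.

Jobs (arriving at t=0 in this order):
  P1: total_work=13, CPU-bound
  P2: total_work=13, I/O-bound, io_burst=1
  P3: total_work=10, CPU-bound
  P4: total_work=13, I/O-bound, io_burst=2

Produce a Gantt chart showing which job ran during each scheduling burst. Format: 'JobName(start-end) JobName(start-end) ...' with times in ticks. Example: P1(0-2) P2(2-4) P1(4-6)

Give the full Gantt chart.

Answer: P1(0-3) P2(3-4) P3(4-7) P4(7-9) P2(9-10) P4(10-12) P2(12-13) P4(13-15) P2(15-16) P4(16-18) P2(18-19) P4(19-21) P2(21-22) P4(22-24) P2(24-25) P4(25-26) P2(26-27) P2(27-28) P2(28-29) P2(29-30) P2(30-31) P2(31-32) P1(32-36) P3(36-40) P1(40-46) P3(46-49)

Derivation:
t=0-3: P1@Q0 runs 3, rem=10, quantum used, demote→Q1. Q0=[P2,P3,P4] Q1=[P1] Q2=[]
t=3-4: P2@Q0 runs 1, rem=12, I/O yield, promote→Q0. Q0=[P3,P4,P2] Q1=[P1] Q2=[]
t=4-7: P3@Q0 runs 3, rem=7, quantum used, demote→Q1. Q0=[P4,P2] Q1=[P1,P3] Q2=[]
t=7-9: P4@Q0 runs 2, rem=11, I/O yield, promote→Q0. Q0=[P2,P4] Q1=[P1,P3] Q2=[]
t=9-10: P2@Q0 runs 1, rem=11, I/O yield, promote→Q0. Q0=[P4,P2] Q1=[P1,P3] Q2=[]
t=10-12: P4@Q0 runs 2, rem=9, I/O yield, promote→Q0. Q0=[P2,P4] Q1=[P1,P3] Q2=[]
t=12-13: P2@Q0 runs 1, rem=10, I/O yield, promote→Q0. Q0=[P4,P2] Q1=[P1,P3] Q2=[]
t=13-15: P4@Q0 runs 2, rem=7, I/O yield, promote→Q0. Q0=[P2,P4] Q1=[P1,P3] Q2=[]
t=15-16: P2@Q0 runs 1, rem=9, I/O yield, promote→Q0. Q0=[P4,P2] Q1=[P1,P3] Q2=[]
t=16-18: P4@Q0 runs 2, rem=5, I/O yield, promote→Q0. Q0=[P2,P4] Q1=[P1,P3] Q2=[]
t=18-19: P2@Q0 runs 1, rem=8, I/O yield, promote→Q0. Q0=[P4,P2] Q1=[P1,P3] Q2=[]
t=19-21: P4@Q0 runs 2, rem=3, I/O yield, promote→Q0. Q0=[P2,P4] Q1=[P1,P3] Q2=[]
t=21-22: P2@Q0 runs 1, rem=7, I/O yield, promote→Q0. Q0=[P4,P2] Q1=[P1,P3] Q2=[]
t=22-24: P4@Q0 runs 2, rem=1, I/O yield, promote→Q0. Q0=[P2,P4] Q1=[P1,P3] Q2=[]
t=24-25: P2@Q0 runs 1, rem=6, I/O yield, promote→Q0. Q0=[P4,P2] Q1=[P1,P3] Q2=[]
t=25-26: P4@Q0 runs 1, rem=0, completes. Q0=[P2] Q1=[P1,P3] Q2=[]
t=26-27: P2@Q0 runs 1, rem=5, I/O yield, promote→Q0. Q0=[P2] Q1=[P1,P3] Q2=[]
t=27-28: P2@Q0 runs 1, rem=4, I/O yield, promote→Q0. Q0=[P2] Q1=[P1,P3] Q2=[]
t=28-29: P2@Q0 runs 1, rem=3, I/O yield, promote→Q0. Q0=[P2] Q1=[P1,P3] Q2=[]
t=29-30: P2@Q0 runs 1, rem=2, I/O yield, promote→Q0. Q0=[P2] Q1=[P1,P3] Q2=[]
t=30-31: P2@Q0 runs 1, rem=1, I/O yield, promote→Q0. Q0=[P2] Q1=[P1,P3] Q2=[]
t=31-32: P2@Q0 runs 1, rem=0, completes. Q0=[] Q1=[P1,P3] Q2=[]
t=32-36: P1@Q1 runs 4, rem=6, quantum used, demote→Q2. Q0=[] Q1=[P3] Q2=[P1]
t=36-40: P3@Q1 runs 4, rem=3, quantum used, demote→Q2. Q0=[] Q1=[] Q2=[P1,P3]
t=40-46: P1@Q2 runs 6, rem=0, completes. Q0=[] Q1=[] Q2=[P3]
t=46-49: P3@Q2 runs 3, rem=0, completes. Q0=[] Q1=[] Q2=[]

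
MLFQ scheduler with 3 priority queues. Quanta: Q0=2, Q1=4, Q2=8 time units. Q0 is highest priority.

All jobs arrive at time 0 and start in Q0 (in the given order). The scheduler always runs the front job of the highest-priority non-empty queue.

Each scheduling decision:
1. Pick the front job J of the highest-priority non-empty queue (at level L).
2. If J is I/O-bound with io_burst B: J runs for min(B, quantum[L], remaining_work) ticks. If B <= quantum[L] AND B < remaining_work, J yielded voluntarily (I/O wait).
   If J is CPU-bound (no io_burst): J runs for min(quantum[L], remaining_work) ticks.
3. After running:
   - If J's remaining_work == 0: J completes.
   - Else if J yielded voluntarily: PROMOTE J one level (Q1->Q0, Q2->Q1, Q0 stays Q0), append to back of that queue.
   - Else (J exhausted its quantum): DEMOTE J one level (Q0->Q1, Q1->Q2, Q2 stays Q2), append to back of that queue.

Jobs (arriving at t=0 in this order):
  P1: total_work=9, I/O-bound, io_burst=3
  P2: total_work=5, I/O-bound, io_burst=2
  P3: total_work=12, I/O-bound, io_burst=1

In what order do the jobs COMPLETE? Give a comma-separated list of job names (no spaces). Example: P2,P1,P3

t=0-2: P1@Q0 runs 2, rem=7, quantum used, demote→Q1. Q0=[P2,P3] Q1=[P1] Q2=[]
t=2-4: P2@Q0 runs 2, rem=3, I/O yield, promote→Q0. Q0=[P3,P2] Q1=[P1] Q2=[]
t=4-5: P3@Q0 runs 1, rem=11, I/O yield, promote→Q0. Q0=[P2,P3] Q1=[P1] Q2=[]
t=5-7: P2@Q0 runs 2, rem=1, I/O yield, promote→Q0. Q0=[P3,P2] Q1=[P1] Q2=[]
t=7-8: P3@Q0 runs 1, rem=10, I/O yield, promote→Q0. Q0=[P2,P3] Q1=[P1] Q2=[]
t=8-9: P2@Q0 runs 1, rem=0, completes. Q0=[P3] Q1=[P1] Q2=[]
t=9-10: P3@Q0 runs 1, rem=9, I/O yield, promote→Q0. Q0=[P3] Q1=[P1] Q2=[]
t=10-11: P3@Q0 runs 1, rem=8, I/O yield, promote→Q0. Q0=[P3] Q1=[P1] Q2=[]
t=11-12: P3@Q0 runs 1, rem=7, I/O yield, promote→Q0. Q0=[P3] Q1=[P1] Q2=[]
t=12-13: P3@Q0 runs 1, rem=6, I/O yield, promote→Q0. Q0=[P3] Q1=[P1] Q2=[]
t=13-14: P3@Q0 runs 1, rem=5, I/O yield, promote→Q0. Q0=[P3] Q1=[P1] Q2=[]
t=14-15: P3@Q0 runs 1, rem=4, I/O yield, promote→Q0. Q0=[P3] Q1=[P1] Q2=[]
t=15-16: P3@Q0 runs 1, rem=3, I/O yield, promote→Q0. Q0=[P3] Q1=[P1] Q2=[]
t=16-17: P3@Q0 runs 1, rem=2, I/O yield, promote→Q0. Q0=[P3] Q1=[P1] Q2=[]
t=17-18: P3@Q0 runs 1, rem=1, I/O yield, promote→Q0. Q0=[P3] Q1=[P1] Q2=[]
t=18-19: P3@Q0 runs 1, rem=0, completes. Q0=[] Q1=[P1] Q2=[]
t=19-22: P1@Q1 runs 3, rem=4, I/O yield, promote→Q0. Q0=[P1] Q1=[] Q2=[]
t=22-24: P1@Q0 runs 2, rem=2, quantum used, demote→Q1. Q0=[] Q1=[P1] Q2=[]
t=24-26: P1@Q1 runs 2, rem=0, completes. Q0=[] Q1=[] Q2=[]

Answer: P2,P3,P1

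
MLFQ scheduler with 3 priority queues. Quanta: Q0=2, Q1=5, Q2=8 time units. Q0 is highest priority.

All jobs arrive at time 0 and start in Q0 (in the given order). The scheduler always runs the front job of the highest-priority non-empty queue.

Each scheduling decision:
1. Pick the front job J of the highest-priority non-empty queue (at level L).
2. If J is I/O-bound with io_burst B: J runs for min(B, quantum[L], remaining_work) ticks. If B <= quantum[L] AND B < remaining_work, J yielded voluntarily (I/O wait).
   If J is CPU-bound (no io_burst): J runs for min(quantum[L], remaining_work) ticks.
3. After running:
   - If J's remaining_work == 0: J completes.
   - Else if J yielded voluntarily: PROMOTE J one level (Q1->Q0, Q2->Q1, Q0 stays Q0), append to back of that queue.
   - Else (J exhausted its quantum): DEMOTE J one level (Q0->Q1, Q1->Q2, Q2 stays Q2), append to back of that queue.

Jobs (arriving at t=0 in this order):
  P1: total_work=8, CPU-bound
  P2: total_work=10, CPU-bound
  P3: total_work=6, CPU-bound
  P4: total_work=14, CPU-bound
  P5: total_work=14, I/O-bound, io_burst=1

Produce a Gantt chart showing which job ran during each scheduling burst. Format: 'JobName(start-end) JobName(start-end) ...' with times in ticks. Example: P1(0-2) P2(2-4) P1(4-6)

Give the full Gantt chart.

t=0-2: P1@Q0 runs 2, rem=6, quantum used, demote→Q1. Q0=[P2,P3,P4,P5] Q1=[P1] Q2=[]
t=2-4: P2@Q0 runs 2, rem=8, quantum used, demote→Q1. Q0=[P3,P4,P5] Q1=[P1,P2] Q2=[]
t=4-6: P3@Q0 runs 2, rem=4, quantum used, demote→Q1. Q0=[P4,P5] Q1=[P1,P2,P3] Q2=[]
t=6-8: P4@Q0 runs 2, rem=12, quantum used, demote→Q1. Q0=[P5] Q1=[P1,P2,P3,P4] Q2=[]
t=8-9: P5@Q0 runs 1, rem=13, I/O yield, promote→Q0. Q0=[P5] Q1=[P1,P2,P3,P4] Q2=[]
t=9-10: P5@Q0 runs 1, rem=12, I/O yield, promote→Q0. Q0=[P5] Q1=[P1,P2,P3,P4] Q2=[]
t=10-11: P5@Q0 runs 1, rem=11, I/O yield, promote→Q0. Q0=[P5] Q1=[P1,P2,P3,P4] Q2=[]
t=11-12: P5@Q0 runs 1, rem=10, I/O yield, promote→Q0. Q0=[P5] Q1=[P1,P2,P3,P4] Q2=[]
t=12-13: P5@Q0 runs 1, rem=9, I/O yield, promote→Q0. Q0=[P5] Q1=[P1,P2,P3,P4] Q2=[]
t=13-14: P5@Q0 runs 1, rem=8, I/O yield, promote→Q0. Q0=[P5] Q1=[P1,P2,P3,P4] Q2=[]
t=14-15: P5@Q0 runs 1, rem=7, I/O yield, promote→Q0. Q0=[P5] Q1=[P1,P2,P3,P4] Q2=[]
t=15-16: P5@Q0 runs 1, rem=6, I/O yield, promote→Q0. Q0=[P5] Q1=[P1,P2,P3,P4] Q2=[]
t=16-17: P5@Q0 runs 1, rem=5, I/O yield, promote→Q0. Q0=[P5] Q1=[P1,P2,P3,P4] Q2=[]
t=17-18: P5@Q0 runs 1, rem=4, I/O yield, promote→Q0. Q0=[P5] Q1=[P1,P2,P3,P4] Q2=[]
t=18-19: P5@Q0 runs 1, rem=3, I/O yield, promote→Q0. Q0=[P5] Q1=[P1,P2,P3,P4] Q2=[]
t=19-20: P5@Q0 runs 1, rem=2, I/O yield, promote→Q0. Q0=[P5] Q1=[P1,P2,P3,P4] Q2=[]
t=20-21: P5@Q0 runs 1, rem=1, I/O yield, promote→Q0. Q0=[P5] Q1=[P1,P2,P3,P4] Q2=[]
t=21-22: P5@Q0 runs 1, rem=0, completes. Q0=[] Q1=[P1,P2,P3,P4] Q2=[]
t=22-27: P1@Q1 runs 5, rem=1, quantum used, demote→Q2. Q0=[] Q1=[P2,P3,P4] Q2=[P1]
t=27-32: P2@Q1 runs 5, rem=3, quantum used, demote→Q2. Q0=[] Q1=[P3,P4] Q2=[P1,P2]
t=32-36: P3@Q1 runs 4, rem=0, completes. Q0=[] Q1=[P4] Q2=[P1,P2]
t=36-41: P4@Q1 runs 5, rem=7, quantum used, demote→Q2. Q0=[] Q1=[] Q2=[P1,P2,P4]
t=41-42: P1@Q2 runs 1, rem=0, completes. Q0=[] Q1=[] Q2=[P2,P4]
t=42-45: P2@Q2 runs 3, rem=0, completes. Q0=[] Q1=[] Q2=[P4]
t=45-52: P4@Q2 runs 7, rem=0, completes. Q0=[] Q1=[] Q2=[]

Answer: P1(0-2) P2(2-4) P3(4-6) P4(6-8) P5(8-9) P5(9-10) P5(10-11) P5(11-12) P5(12-13) P5(13-14) P5(14-15) P5(15-16) P5(16-17) P5(17-18) P5(18-19) P5(19-20) P5(20-21) P5(21-22) P1(22-27) P2(27-32) P3(32-36) P4(36-41) P1(41-42) P2(42-45) P4(45-52)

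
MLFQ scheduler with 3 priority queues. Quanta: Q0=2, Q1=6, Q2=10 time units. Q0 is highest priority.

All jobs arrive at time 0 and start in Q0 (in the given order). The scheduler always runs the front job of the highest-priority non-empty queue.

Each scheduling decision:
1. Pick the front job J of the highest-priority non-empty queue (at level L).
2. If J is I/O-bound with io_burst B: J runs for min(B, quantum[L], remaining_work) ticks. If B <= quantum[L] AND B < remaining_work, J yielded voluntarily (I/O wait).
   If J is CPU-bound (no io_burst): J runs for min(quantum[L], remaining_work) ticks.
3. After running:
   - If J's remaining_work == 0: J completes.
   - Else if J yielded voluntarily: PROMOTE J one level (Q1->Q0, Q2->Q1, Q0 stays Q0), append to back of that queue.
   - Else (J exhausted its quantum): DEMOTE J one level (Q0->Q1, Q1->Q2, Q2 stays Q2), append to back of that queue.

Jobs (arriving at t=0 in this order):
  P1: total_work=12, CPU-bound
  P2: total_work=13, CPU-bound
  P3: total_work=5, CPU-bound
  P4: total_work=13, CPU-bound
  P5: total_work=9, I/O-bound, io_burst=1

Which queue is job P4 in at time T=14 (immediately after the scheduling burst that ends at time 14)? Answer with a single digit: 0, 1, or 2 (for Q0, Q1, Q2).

t=0-2: P1@Q0 runs 2, rem=10, quantum used, demote→Q1. Q0=[P2,P3,P4,P5] Q1=[P1] Q2=[]
t=2-4: P2@Q0 runs 2, rem=11, quantum used, demote→Q1. Q0=[P3,P4,P5] Q1=[P1,P2] Q2=[]
t=4-6: P3@Q0 runs 2, rem=3, quantum used, demote→Q1. Q0=[P4,P5] Q1=[P1,P2,P3] Q2=[]
t=6-8: P4@Q0 runs 2, rem=11, quantum used, demote→Q1. Q0=[P5] Q1=[P1,P2,P3,P4] Q2=[]
t=8-9: P5@Q0 runs 1, rem=8, I/O yield, promote→Q0. Q0=[P5] Q1=[P1,P2,P3,P4] Q2=[]
t=9-10: P5@Q0 runs 1, rem=7, I/O yield, promote→Q0. Q0=[P5] Q1=[P1,P2,P3,P4] Q2=[]
t=10-11: P5@Q0 runs 1, rem=6, I/O yield, promote→Q0. Q0=[P5] Q1=[P1,P2,P3,P4] Q2=[]
t=11-12: P5@Q0 runs 1, rem=5, I/O yield, promote→Q0. Q0=[P5] Q1=[P1,P2,P3,P4] Q2=[]
t=12-13: P5@Q0 runs 1, rem=4, I/O yield, promote→Q0. Q0=[P5] Q1=[P1,P2,P3,P4] Q2=[]
t=13-14: P5@Q0 runs 1, rem=3, I/O yield, promote→Q0. Q0=[P5] Q1=[P1,P2,P3,P4] Q2=[]
t=14-15: P5@Q0 runs 1, rem=2, I/O yield, promote→Q0. Q0=[P5] Q1=[P1,P2,P3,P4] Q2=[]
t=15-16: P5@Q0 runs 1, rem=1, I/O yield, promote→Q0. Q0=[P5] Q1=[P1,P2,P3,P4] Q2=[]
t=16-17: P5@Q0 runs 1, rem=0, completes. Q0=[] Q1=[P1,P2,P3,P4] Q2=[]
t=17-23: P1@Q1 runs 6, rem=4, quantum used, demote→Q2. Q0=[] Q1=[P2,P3,P4] Q2=[P1]
t=23-29: P2@Q1 runs 6, rem=5, quantum used, demote→Q2. Q0=[] Q1=[P3,P4] Q2=[P1,P2]
t=29-32: P3@Q1 runs 3, rem=0, completes. Q0=[] Q1=[P4] Q2=[P1,P2]
t=32-38: P4@Q1 runs 6, rem=5, quantum used, demote→Q2. Q0=[] Q1=[] Q2=[P1,P2,P4]
t=38-42: P1@Q2 runs 4, rem=0, completes. Q0=[] Q1=[] Q2=[P2,P4]
t=42-47: P2@Q2 runs 5, rem=0, completes. Q0=[] Q1=[] Q2=[P4]
t=47-52: P4@Q2 runs 5, rem=0, completes. Q0=[] Q1=[] Q2=[]

Answer: 1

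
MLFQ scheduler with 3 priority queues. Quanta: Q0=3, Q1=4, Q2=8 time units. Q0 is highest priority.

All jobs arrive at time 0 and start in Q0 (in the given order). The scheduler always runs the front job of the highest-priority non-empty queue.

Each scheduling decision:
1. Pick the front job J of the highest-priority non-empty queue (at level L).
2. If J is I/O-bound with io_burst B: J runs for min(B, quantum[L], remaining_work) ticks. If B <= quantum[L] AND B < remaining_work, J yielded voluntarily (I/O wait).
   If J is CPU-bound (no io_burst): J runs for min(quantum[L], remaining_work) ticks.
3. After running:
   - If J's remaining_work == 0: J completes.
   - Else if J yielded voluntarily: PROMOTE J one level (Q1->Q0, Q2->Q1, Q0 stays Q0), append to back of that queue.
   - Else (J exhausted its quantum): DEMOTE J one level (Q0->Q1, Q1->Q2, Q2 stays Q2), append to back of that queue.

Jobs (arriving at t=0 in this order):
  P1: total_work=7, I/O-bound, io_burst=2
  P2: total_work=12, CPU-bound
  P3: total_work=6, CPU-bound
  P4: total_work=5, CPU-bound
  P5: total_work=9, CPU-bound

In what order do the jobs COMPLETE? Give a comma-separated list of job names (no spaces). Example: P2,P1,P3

Answer: P1,P3,P4,P2,P5

Derivation:
t=0-2: P1@Q0 runs 2, rem=5, I/O yield, promote→Q0. Q0=[P2,P3,P4,P5,P1] Q1=[] Q2=[]
t=2-5: P2@Q0 runs 3, rem=9, quantum used, demote→Q1. Q0=[P3,P4,P5,P1] Q1=[P2] Q2=[]
t=5-8: P3@Q0 runs 3, rem=3, quantum used, demote→Q1. Q0=[P4,P5,P1] Q1=[P2,P3] Q2=[]
t=8-11: P4@Q0 runs 3, rem=2, quantum used, demote→Q1. Q0=[P5,P1] Q1=[P2,P3,P4] Q2=[]
t=11-14: P5@Q0 runs 3, rem=6, quantum used, demote→Q1. Q0=[P1] Q1=[P2,P3,P4,P5] Q2=[]
t=14-16: P1@Q0 runs 2, rem=3, I/O yield, promote→Q0. Q0=[P1] Q1=[P2,P3,P4,P5] Q2=[]
t=16-18: P1@Q0 runs 2, rem=1, I/O yield, promote→Q0. Q0=[P1] Q1=[P2,P3,P4,P5] Q2=[]
t=18-19: P1@Q0 runs 1, rem=0, completes. Q0=[] Q1=[P2,P3,P4,P5] Q2=[]
t=19-23: P2@Q1 runs 4, rem=5, quantum used, demote→Q2. Q0=[] Q1=[P3,P4,P5] Q2=[P2]
t=23-26: P3@Q1 runs 3, rem=0, completes. Q0=[] Q1=[P4,P5] Q2=[P2]
t=26-28: P4@Q1 runs 2, rem=0, completes. Q0=[] Q1=[P5] Q2=[P2]
t=28-32: P5@Q1 runs 4, rem=2, quantum used, demote→Q2. Q0=[] Q1=[] Q2=[P2,P5]
t=32-37: P2@Q2 runs 5, rem=0, completes. Q0=[] Q1=[] Q2=[P5]
t=37-39: P5@Q2 runs 2, rem=0, completes. Q0=[] Q1=[] Q2=[]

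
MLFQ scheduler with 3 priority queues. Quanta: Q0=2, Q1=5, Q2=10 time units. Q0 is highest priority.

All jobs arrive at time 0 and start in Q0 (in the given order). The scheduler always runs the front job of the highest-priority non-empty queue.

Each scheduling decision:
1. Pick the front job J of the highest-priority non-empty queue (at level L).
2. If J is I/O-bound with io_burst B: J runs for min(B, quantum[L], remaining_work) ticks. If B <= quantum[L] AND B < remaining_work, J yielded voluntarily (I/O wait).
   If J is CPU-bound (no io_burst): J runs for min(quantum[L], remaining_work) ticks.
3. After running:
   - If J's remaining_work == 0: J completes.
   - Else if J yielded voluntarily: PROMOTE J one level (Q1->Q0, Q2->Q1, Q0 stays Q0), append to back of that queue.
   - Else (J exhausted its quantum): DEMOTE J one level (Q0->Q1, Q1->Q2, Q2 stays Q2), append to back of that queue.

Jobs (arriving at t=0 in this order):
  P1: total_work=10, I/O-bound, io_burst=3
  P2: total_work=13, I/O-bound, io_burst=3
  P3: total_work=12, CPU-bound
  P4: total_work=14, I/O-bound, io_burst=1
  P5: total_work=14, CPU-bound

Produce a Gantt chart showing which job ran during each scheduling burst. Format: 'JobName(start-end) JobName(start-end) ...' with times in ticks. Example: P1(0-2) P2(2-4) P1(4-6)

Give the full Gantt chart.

t=0-2: P1@Q0 runs 2, rem=8, quantum used, demote→Q1. Q0=[P2,P3,P4,P5] Q1=[P1] Q2=[]
t=2-4: P2@Q0 runs 2, rem=11, quantum used, demote→Q1. Q0=[P3,P4,P5] Q1=[P1,P2] Q2=[]
t=4-6: P3@Q0 runs 2, rem=10, quantum used, demote→Q1. Q0=[P4,P5] Q1=[P1,P2,P3] Q2=[]
t=6-7: P4@Q0 runs 1, rem=13, I/O yield, promote→Q0. Q0=[P5,P4] Q1=[P1,P2,P3] Q2=[]
t=7-9: P5@Q0 runs 2, rem=12, quantum used, demote→Q1. Q0=[P4] Q1=[P1,P2,P3,P5] Q2=[]
t=9-10: P4@Q0 runs 1, rem=12, I/O yield, promote→Q0. Q0=[P4] Q1=[P1,P2,P3,P5] Q2=[]
t=10-11: P4@Q0 runs 1, rem=11, I/O yield, promote→Q0. Q0=[P4] Q1=[P1,P2,P3,P5] Q2=[]
t=11-12: P4@Q0 runs 1, rem=10, I/O yield, promote→Q0. Q0=[P4] Q1=[P1,P2,P3,P5] Q2=[]
t=12-13: P4@Q0 runs 1, rem=9, I/O yield, promote→Q0. Q0=[P4] Q1=[P1,P2,P3,P5] Q2=[]
t=13-14: P4@Q0 runs 1, rem=8, I/O yield, promote→Q0. Q0=[P4] Q1=[P1,P2,P3,P5] Q2=[]
t=14-15: P4@Q0 runs 1, rem=7, I/O yield, promote→Q0. Q0=[P4] Q1=[P1,P2,P3,P5] Q2=[]
t=15-16: P4@Q0 runs 1, rem=6, I/O yield, promote→Q0. Q0=[P4] Q1=[P1,P2,P3,P5] Q2=[]
t=16-17: P4@Q0 runs 1, rem=5, I/O yield, promote→Q0. Q0=[P4] Q1=[P1,P2,P3,P5] Q2=[]
t=17-18: P4@Q0 runs 1, rem=4, I/O yield, promote→Q0. Q0=[P4] Q1=[P1,P2,P3,P5] Q2=[]
t=18-19: P4@Q0 runs 1, rem=3, I/O yield, promote→Q0. Q0=[P4] Q1=[P1,P2,P3,P5] Q2=[]
t=19-20: P4@Q0 runs 1, rem=2, I/O yield, promote→Q0. Q0=[P4] Q1=[P1,P2,P3,P5] Q2=[]
t=20-21: P4@Q0 runs 1, rem=1, I/O yield, promote→Q0. Q0=[P4] Q1=[P1,P2,P3,P5] Q2=[]
t=21-22: P4@Q0 runs 1, rem=0, completes. Q0=[] Q1=[P1,P2,P3,P5] Q2=[]
t=22-25: P1@Q1 runs 3, rem=5, I/O yield, promote→Q0. Q0=[P1] Q1=[P2,P3,P5] Q2=[]
t=25-27: P1@Q0 runs 2, rem=3, quantum used, demote→Q1. Q0=[] Q1=[P2,P3,P5,P1] Q2=[]
t=27-30: P2@Q1 runs 3, rem=8, I/O yield, promote→Q0. Q0=[P2] Q1=[P3,P5,P1] Q2=[]
t=30-32: P2@Q0 runs 2, rem=6, quantum used, demote→Q1. Q0=[] Q1=[P3,P5,P1,P2] Q2=[]
t=32-37: P3@Q1 runs 5, rem=5, quantum used, demote→Q2. Q0=[] Q1=[P5,P1,P2] Q2=[P3]
t=37-42: P5@Q1 runs 5, rem=7, quantum used, demote→Q2. Q0=[] Q1=[P1,P2] Q2=[P3,P5]
t=42-45: P1@Q1 runs 3, rem=0, completes. Q0=[] Q1=[P2] Q2=[P3,P5]
t=45-48: P2@Q1 runs 3, rem=3, I/O yield, promote→Q0. Q0=[P2] Q1=[] Q2=[P3,P5]
t=48-50: P2@Q0 runs 2, rem=1, quantum used, demote→Q1. Q0=[] Q1=[P2] Q2=[P3,P5]
t=50-51: P2@Q1 runs 1, rem=0, completes. Q0=[] Q1=[] Q2=[P3,P5]
t=51-56: P3@Q2 runs 5, rem=0, completes. Q0=[] Q1=[] Q2=[P5]
t=56-63: P5@Q2 runs 7, rem=0, completes. Q0=[] Q1=[] Q2=[]

Answer: P1(0-2) P2(2-4) P3(4-6) P4(6-7) P5(7-9) P4(9-10) P4(10-11) P4(11-12) P4(12-13) P4(13-14) P4(14-15) P4(15-16) P4(16-17) P4(17-18) P4(18-19) P4(19-20) P4(20-21) P4(21-22) P1(22-25) P1(25-27) P2(27-30) P2(30-32) P3(32-37) P5(37-42) P1(42-45) P2(45-48) P2(48-50) P2(50-51) P3(51-56) P5(56-63)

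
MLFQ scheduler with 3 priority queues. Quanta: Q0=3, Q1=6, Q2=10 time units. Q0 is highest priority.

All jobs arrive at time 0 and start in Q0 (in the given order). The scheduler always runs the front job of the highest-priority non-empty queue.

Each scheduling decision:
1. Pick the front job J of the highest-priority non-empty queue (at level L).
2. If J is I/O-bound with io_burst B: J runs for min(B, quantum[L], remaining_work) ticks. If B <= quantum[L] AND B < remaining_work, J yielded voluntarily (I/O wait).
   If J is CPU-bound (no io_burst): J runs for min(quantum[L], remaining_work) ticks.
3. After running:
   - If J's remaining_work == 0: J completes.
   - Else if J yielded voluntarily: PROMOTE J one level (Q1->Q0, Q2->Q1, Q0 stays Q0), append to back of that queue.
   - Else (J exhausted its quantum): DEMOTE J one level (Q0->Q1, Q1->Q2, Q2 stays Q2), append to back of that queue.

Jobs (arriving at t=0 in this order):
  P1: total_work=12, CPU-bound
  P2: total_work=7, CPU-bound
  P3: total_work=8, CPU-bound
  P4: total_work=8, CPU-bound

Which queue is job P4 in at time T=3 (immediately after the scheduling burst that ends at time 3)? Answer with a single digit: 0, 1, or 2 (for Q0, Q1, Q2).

Answer: 0

Derivation:
t=0-3: P1@Q0 runs 3, rem=9, quantum used, demote→Q1. Q0=[P2,P3,P4] Q1=[P1] Q2=[]
t=3-6: P2@Q0 runs 3, rem=4, quantum used, demote→Q1. Q0=[P3,P4] Q1=[P1,P2] Q2=[]
t=6-9: P3@Q0 runs 3, rem=5, quantum used, demote→Q1. Q0=[P4] Q1=[P1,P2,P3] Q2=[]
t=9-12: P4@Q0 runs 3, rem=5, quantum used, demote→Q1. Q0=[] Q1=[P1,P2,P3,P4] Q2=[]
t=12-18: P1@Q1 runs 6, rem=3, quantum used, demote→Q2. Q0=[] Q1=[P2,P3,P4] Q2=[P1]
t=18-22: P2@Q1 runs 4, rem=0, completes. Q0=[] Q1=[P3,P4] Q2=[P1]
t=22-27: P3@Q1 runs 5, rem=0, completes. Q0=[] Q1=[P4] Q2=[P1]
t=27-32: P4@Q1 runs 5, rem=0, completes. Q0=[] Q1=[] Q2=[P1]
t=32-35: P1@Q2 runs 3, rem=0, completes. Q0=[] Q1=[] Q2=[]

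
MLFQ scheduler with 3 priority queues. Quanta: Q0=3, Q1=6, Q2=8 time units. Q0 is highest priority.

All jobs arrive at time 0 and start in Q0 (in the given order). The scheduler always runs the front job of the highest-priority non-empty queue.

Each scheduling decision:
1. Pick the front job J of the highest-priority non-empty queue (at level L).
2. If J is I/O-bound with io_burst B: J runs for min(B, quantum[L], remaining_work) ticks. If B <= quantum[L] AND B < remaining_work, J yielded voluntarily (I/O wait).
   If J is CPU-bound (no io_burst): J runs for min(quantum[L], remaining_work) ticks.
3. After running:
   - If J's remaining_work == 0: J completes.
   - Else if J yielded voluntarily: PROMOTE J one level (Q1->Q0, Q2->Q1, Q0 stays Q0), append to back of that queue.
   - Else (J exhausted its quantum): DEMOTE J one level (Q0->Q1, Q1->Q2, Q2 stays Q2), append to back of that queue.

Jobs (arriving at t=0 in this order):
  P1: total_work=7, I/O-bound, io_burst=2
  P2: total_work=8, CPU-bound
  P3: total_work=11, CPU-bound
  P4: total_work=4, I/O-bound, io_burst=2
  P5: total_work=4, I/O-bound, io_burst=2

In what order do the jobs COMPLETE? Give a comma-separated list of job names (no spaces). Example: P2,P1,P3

Answer: P4,P5,P1,P2,P3

Derivation:
t=0-2: P1@Q0 runs 2, rem=5, I/O yield, promote→Q0. Q0=[P2,P3,P4,P5,P1] Q1=[] Q2=[]
t=2-5: P2@Q0 runs 3, rem=5, quantum used, demote→Q1. Q0=[P3,P4,P5,P1] Q1=[P2] Q2=[]
t=5-8: P3@Q0 runs 3, rem=8, quantum used, demote→Q1. Q0=[P4,P5,P1] Q1=[P2,P3] Q2=[]
t=8-10: P4@Q0 runs 2, rem=2, I/O yield, promote→Q0. Q0=[P5,P1,P4] Q1=[P2,P3] Q2=[]
t=10-12: P5@Q0 runs 2, rem=2, I/O yield, promote→Q0. Q0=[P1,P4,P5] Q1=[P2,P3] Q2=[]
t=12-14: P1@Q0 runs 2, rem=3, I/O yield, promote→Q0. Q0=[P4,P5,P1] Q1=[P2,P3] Q2=[]
t=14-16: P4@Q0 runs 2, rem=0, completes. Q0=[P5,P1] Q1=[P2,P3] Q2=[]
t=16-18: P5@Q0 runs 2, rem=0, completes. Q0=[P1] Q1=[P2,P3] Q2=[]
t=18-20: P1@Q0 runs 2, rem=1, I/O yield, promote→Q0. Q0=[P1] Q1=[P2,P3] Q2=[]
t=20-21: P1@Q0 runs 1, rem=0, completes. Q0=[] Q1=[P2,P3] Q2=[]
t=21-26: P2@Q1 runs 5, rem=0, completes. Q0=[] Q1=[P3] Q2=[]
t=26-32: P3@Q1 runs 6, rem=2, quantum used, demote→Q2. Q0=[] Q1=[] Q2=[P3]
t=32-34: P3@Q2 runs 2, rem=0, completes. Q0=[] Q1=[] Q2=[]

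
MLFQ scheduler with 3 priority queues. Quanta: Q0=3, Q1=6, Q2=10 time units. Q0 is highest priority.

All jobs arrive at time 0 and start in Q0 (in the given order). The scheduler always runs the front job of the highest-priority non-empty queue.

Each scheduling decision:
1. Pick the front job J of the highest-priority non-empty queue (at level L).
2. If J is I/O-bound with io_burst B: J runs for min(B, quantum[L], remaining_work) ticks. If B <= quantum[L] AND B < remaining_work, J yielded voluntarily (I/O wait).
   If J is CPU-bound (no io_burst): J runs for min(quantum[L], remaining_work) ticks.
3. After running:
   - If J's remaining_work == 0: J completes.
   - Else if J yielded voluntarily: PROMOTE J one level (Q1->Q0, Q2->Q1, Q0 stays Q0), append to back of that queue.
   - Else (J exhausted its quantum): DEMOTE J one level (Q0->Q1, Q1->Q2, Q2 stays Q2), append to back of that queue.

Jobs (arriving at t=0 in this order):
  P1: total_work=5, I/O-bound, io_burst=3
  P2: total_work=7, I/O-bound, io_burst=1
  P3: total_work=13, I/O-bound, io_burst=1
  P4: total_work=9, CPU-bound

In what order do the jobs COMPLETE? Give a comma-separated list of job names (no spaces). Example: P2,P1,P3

Answer: P1,P2,P3,P4

Derivation:
t=0-3: P1@Q0 runs 3, rem=2, I/O yield, promote→Q0. Q0=[P2,P3,P4,P1] Q1=[] Q2=[]
t=3-4: P2@Q0 runs 1, rem=6, I/O yield, promote→Q0. Q0=[P3,P4,P1,P2] Q1=[] Q2=[]
t=4-5: P3@Q0 runs 1, rem=12, I/O yield, promote→Q0. Q0=[P4,P1,P2,P3] Q1=[] Q2=[]
t=5-8: P4@Q0 runs 3, rem=6, quantum used, demote→Q1. Q0=[P1,P2,P3] Q1=[P4] Q2=[]
t=8-10: P1@Q0 runs 2, rem=0, completes. Q0=[P2,P3] Q1=[P4] Q2=[]
t=10-11: P2@Q0 runs 1, rem=5, I/O yield, promote→Q0. Q0=[P3,P2] Q1=[P4] Q2=[]
t=11-12: P3@Q0 runs 1, rem=11, I/O yield, promote→Q0. Q0=[P2,P3] Q1=[P4] Q2=[]
t=12-13: P2@Q0 runs 1, rem=4, I/O yield, promote→Q0. Q0=[P3,P2] Q1=[P4] Q2=[]
t=13-14: P3@Q0 runs 1, rem=10, I/O yield, promote→Q0. Q0=[P2,P3] Q1=[P4] Q2=[]
t=14-15: P2@Q0 runs 1, rem=3, I/O yield, promote→Q0. Q0=[P3,P2] Q1=[P4] Q2=[]
t=15-16: P3@Q0 runs 1, rem=9, I/O yield, promote→Q0. Q0=[P2,P3] Q1=[P4] Q2=[]
t=16-17: P2@Q0 runs 1, rem=2, I/O yield, promote→Q0. Q0=[P3,P2] Q1=[P4] Q2=[]
t=17-18: P3@Q0 runs 1, rem=8, I/O yield, promote→Q0. Q0=[P2,P3] Q1=[P4] Q2=[]
t=18-19: P2@Q0 runs 1, rem=1, I/O yield, promote→Q0. Q0=[P3,P2] Q1=[P4] Q2=[]
t=19-20: P3@Q0 runs 1, rem=7, I/O yield, promote→Q0. Q0=[P2,P3] Q1=[P4] Q2=[]
t=20-21: P2@Q0 runs 1, rem=0, completes. Q0=[P3] Q1=[P4] Q2=[]
t=21-22: P3@Q0 runs 1, rem=6, I/O yield, promote→Q0. Q0=[P3] Q1=[P4] Q2=[]
t=22-23: P3@Q0 runs 1, rem=5, I/O yield, promote→Q0. Q0=[P3] Q1=[P4] Q2=[]
t=23-24: P3@Q0 runs 1, rem=4, I/O yield, promote→Q0. Q0=[P3] Q1=[P4] Q2=[]
t=24-25: P3@Q0 runs 1, rem=3, I/O yield, promote→Q0. Q0=[P3] Q1=[P4] Q2=[]
t=25-26: P3@Q0 runs 1, rem=2, I/O yield, promote→Q0. Q0=[P3] Q1=[P4] Q2=[]
t=26-27: P3@Q0 runs 1, rem=1, I/O yield, promote→Q0. Q0=[P3] Q1=[P4] Q2=[]
t=27-28: P3@Q0 runs 1, rem=0, completes. Q0=[] Q1=[P4] Q2=[]
t=28-34: P4@Q1 runs 6, rem=0, completes. Q0=[] Q1=[] Q2=[]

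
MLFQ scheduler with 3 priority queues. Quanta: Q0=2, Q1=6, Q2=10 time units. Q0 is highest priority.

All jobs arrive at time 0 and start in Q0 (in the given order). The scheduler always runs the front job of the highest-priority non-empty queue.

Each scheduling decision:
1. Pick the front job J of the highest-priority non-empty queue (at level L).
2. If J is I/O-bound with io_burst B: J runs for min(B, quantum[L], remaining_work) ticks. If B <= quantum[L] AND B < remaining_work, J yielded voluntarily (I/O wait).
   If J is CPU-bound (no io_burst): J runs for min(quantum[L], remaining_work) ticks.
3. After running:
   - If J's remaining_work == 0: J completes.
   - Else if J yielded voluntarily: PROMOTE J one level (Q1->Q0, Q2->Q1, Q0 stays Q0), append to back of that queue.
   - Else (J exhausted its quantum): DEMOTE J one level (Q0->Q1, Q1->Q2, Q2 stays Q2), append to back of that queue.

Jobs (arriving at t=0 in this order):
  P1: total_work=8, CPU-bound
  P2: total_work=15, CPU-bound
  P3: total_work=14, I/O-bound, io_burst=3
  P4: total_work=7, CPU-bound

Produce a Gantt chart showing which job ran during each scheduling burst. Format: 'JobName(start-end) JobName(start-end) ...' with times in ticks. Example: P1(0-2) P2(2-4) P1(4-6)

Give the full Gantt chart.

t=0-2: P1@Q0 runs 2, rem=6, quantum used, demote→Q1. Q0=[P2,P3,P4] Q1=[P1] Q2=[]
t=2-4: P2@Q0 runs 2, rem=13, quantum used, demote→Q1. Q0=[P3,P4] Q1=[P1,P2] Q2=[]
t=4-6: P3@Q0 runs 2, rem=12, quantum used, demote→Q1. Q0=[P4] Q1=[P1,P2,P3] Q2=[]
t=6-8: P4@Q0 runs 2, rem=5, quantum used, demote→Q1. Q0=[] Q1=[P1,P2,P3,P4] Q2=[]
t=8-14: P1@Q1 runs 6, rem=0, completes. Q0=[] Q1=[P2,P3,P4] Q2=[]
t=14-20: P2@Q1 runs 6, rem=7, quantum used, demote→Q2. Q0=[] Q1=[P3,P4] Q2=[P2]
t=20-23: P3@Q1 runs 3, rem=9, I/O yield, promote→Q0. Q0=[P3] Q1=[P4] Q2=[P2]
t=23-25: P3@Q0 runs 2, rem=7, quantum used, demote→Q1. Q0=[] Q1=[P4,P3] Q2=[P2]
t=25-30: P4@Q1 runs 5, rem=0, completes. Q0=[] Q1=[P3] Q2=[P2]
t=30-33: P3@Q1 runs 3, rem=4, I/O yield, promote→Q0. Q0=[P3] Q1=[] Q2=[P2]
t=33-35: P3@Q0 runs 2, rem=2, quantum used, demote→Q1. Q0=[] Q1=[P3] Q2=[P2]
t=35-37: P3@Q1 runs 2, rem=0, completes. Q0=[] Q1=[] Q2=[P2]
t=37-44: P2@Q2 runs 7, rem=0, completes. Q0=[] Q1=[] Q2=[]

Answer: P1(0-2) P2(2-4) P3(4-6) P4(6-8) P1(8-14) P2(14-20) P3(20-23) P3(23-25) P4(25-30) P3(30-33) P3(33-35) P3(35-37) P2(37-44)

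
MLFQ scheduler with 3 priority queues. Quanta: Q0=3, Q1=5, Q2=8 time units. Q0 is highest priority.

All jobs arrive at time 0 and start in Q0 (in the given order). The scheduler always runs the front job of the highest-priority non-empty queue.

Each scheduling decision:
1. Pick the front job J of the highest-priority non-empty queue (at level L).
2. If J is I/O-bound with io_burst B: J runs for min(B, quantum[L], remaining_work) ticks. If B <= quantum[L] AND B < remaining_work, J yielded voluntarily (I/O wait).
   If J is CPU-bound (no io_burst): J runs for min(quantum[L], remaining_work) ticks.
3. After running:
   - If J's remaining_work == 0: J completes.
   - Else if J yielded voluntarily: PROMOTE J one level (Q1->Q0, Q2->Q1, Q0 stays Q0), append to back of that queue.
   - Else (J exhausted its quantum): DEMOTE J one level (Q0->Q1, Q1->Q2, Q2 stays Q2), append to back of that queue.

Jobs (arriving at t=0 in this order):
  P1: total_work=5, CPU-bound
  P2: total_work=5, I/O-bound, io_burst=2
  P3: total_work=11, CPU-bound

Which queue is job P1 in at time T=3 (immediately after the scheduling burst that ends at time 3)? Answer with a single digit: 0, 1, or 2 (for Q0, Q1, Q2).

t=0-3: P1@Q0 runs 3, rem=2, quantum used, demote→Q1. Q0=[P2,P3] Q1=[P1] Q2=[]
t=3-5: P2@Q0 runs 2, rem=3, I/O yield, promote→Q0. Q0=[P3,P2] Q1=[P1] Q2=[]
t=5-8: P3@Q0 runs 3, rem=8, quantum used, demote→Q1. Q0=[P2] Q1=[P1,P3] Q2=[]
t=8-10: P2@Q0 runs 2, rem=1, I/O yield, promote→Q0. Q0=[P2] Q1=[P1,P3] Q2=[]
t=10-11: P2@Q0 runs 1, rem=0, completes. Q0=[] Q1=[P1,P3] Q2=[]
t=11-13: P1@Q1 runs 2, rem=0, completes. Q0=[] Q1=[P3] Q2=[]
t=13-18: P3@Q1 runs 5, rem=3, quantum used, demote→Q2. Q0=[] Q1=[] Q2=[P3]
t=18-21: P3@Q2 runs 3, rem=0, completes. Q0=[] Q1=[] Q2=[]

Answer: 1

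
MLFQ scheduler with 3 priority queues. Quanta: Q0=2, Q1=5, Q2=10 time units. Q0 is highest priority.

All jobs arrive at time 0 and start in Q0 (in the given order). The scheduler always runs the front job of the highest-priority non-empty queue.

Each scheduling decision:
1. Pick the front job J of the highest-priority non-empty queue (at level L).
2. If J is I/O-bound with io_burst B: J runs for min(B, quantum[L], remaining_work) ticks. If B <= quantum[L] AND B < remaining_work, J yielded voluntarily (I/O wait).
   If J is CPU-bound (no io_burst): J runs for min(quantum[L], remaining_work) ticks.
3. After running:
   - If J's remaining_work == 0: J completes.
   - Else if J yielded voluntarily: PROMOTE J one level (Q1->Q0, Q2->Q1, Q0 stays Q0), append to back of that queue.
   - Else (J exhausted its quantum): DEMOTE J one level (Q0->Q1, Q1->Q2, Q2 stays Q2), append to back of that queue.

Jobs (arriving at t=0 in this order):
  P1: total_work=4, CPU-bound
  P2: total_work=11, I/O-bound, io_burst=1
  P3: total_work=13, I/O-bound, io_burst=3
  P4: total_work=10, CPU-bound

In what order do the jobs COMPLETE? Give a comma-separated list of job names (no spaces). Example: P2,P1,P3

Answer: P2,P1,P3,P4

Derivation:
t=0-2: P1@Q0 runs 2, rem=2, quantum used, demote→Q1. Q0=[P2,P3,P4] Q1=[P1] Q2=[]
t=2-3: P2@Q0 runs 1, rem=10, I/O yield, promote→Q0. Q0=[P3,P4,P2] Q1=[P1] Q2=[]
t=3-5: P3@Q0 runs 2, rem=11, quantum used, demote→Q1. Q0=[P4,P2] Q1=[P1,P3] Q2=[]
t=5-7: P4@Q0 runs 2, rem=8, quantum used, demote→Q1. Q0=[P2] Q1=[P1,P3,P4] Q2=[]
t=7-8: P2@Q0 runs 1, rem=9, I/O yield, promote→Q0. Q0=[P2] Q1=[P1,P3,P4] Q2=[]
t=8-9: P2@Q0 runs 1, rem=8, I/O yield, promote→Q0. Q0=[P2] Q1=[P1,P3,P4] Q2=[]
t=9-10: P2@Q0 runs 1, rem=7, I/O yield, promote→Q0. Q0=[P2] Q1=[P1,P3,P4] Q2=[]
t=10-11: P2@Q0 runs 1, rem=6, I/O yield, promote→Q0. Q0=[P2] Q1=[P1,P3,P4] Q2=[]
t=11-12: P2@Q0 runs 1, rem=5, I/O yield, promote→Q0. Q0=[P2] Q1=[P1,P3,P4] Q2=[]
t=12-13: P2@Q0 runs 1, rem=4, I/O yield, promote→Q0. Q0=[P2] Q1=[P1,P3,P4] Q2=[]
t=13-14: P2@Q0 runs 1, rem=3, I/O yield, promote→Q0. Q0=[P2] Q1=[P1,P3,P4] Q2=[]
t=14-15: P2@Q0 runs 1, rem=2, I/O yield, promote→Q0. Q0=[P2] Q1=[P1,P3,P4] Q2=[]
t=15-16: P2@Q0 runs 1, rem=1, I/O yield, promote→Q0. Q0=[P2] Q1=[P1,P3,P4] Q2=[]
t=16-17: P2@Q0 runs 1, rem=0, completes. Q0=[] Q1=[P1,P3,P4] Q2=[]
t=17-19: P1@Q1 runs 2, rem=0, completes. Q0=[] Q1=[P3,P4] Q2=[]
t=19-22: P3@Q1 runs 3, rem=8, I/O yield, promote→Q0. Q0=[P3] Q1=[P4] Q2=[]
t=22-24: P3@Q0 runs 2, rem=6, quantum used, demote→Q1. Q0=[] Q1=[P4,P3] Q2=[]
t=24-29: P4@Q1 runs 5, rem=3, quantum used, demote→Q2. Q0=[] Q1=[P3] Q2=[P4]
t=29-32: P3@Q1 runs 3, rem=3, I/O yield, promote→Q0. Q0=[P3] Q1=[] Q2=[P4]
t=32-34: P3@Q0 runs 2, rem=1, quantum used, demote→Q1. Q0=[] Q1=[P3] Q2=[P4]
t=34-35: P3@Q1 runs 1, rem=0, completes. Q0=[] Q1=[] Q2=[P4]
t=35-38: P4@Q2 runs 3, rem=0, completes. Q0=[] Q1=[] Q2=[]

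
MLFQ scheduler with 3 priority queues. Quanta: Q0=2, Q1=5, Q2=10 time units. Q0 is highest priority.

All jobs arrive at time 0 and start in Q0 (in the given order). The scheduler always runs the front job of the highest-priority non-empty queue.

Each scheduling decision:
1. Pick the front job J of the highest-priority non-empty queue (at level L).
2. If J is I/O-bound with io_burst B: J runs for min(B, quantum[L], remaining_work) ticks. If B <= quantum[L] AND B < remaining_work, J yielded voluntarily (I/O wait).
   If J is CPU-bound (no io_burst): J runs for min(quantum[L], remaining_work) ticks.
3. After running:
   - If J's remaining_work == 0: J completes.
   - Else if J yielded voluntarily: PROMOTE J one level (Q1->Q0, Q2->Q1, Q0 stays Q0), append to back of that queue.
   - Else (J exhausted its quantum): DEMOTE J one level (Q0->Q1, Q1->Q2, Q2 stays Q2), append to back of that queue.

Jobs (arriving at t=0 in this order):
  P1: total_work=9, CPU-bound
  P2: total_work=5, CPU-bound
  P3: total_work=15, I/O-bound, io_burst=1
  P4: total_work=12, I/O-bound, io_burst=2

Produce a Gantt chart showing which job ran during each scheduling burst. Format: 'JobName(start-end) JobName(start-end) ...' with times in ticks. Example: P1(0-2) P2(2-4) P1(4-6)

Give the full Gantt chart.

t=0-2: P1@Q0 runs 2, rem=7, quantum used, demote→Q1. Q0=[P2,P3,P4] Q1=[P1] Q2=[]
t=2-4: P2@Q0 runs 2, rem=3, quantum used, demote→Q1. Q0=[P3,P4] Q1=[P1,P2] Q2=[]
t=4-5: P3@Q0 runs 1, rem=14, I/O yield, promote→Q0. Q0=[P4,P3] Q1=[P1,P2] Q2=[]
t=5-7: P4@Q0 runs 2, rem=10, I/O yield, promote→Q0. Q0=[P3,P4] Q1=[P1,P2] Q2=[]
t=7-8: P3@Q0 runs 1, rem=13, I/O yield, promote→Q0. Q0=[P4,P3] Q1=[P1,P2] Q2=[]
t=8-10: P4@Q0 runs 2, rem=8, I/O yield, promote→Q0. Q0=[P3,P4] Q1=[P1,P2] Q2=[]
t=10-11: P3@Q0 runs 1, rem=12, I/O yield, promote→Q0. Q0=[P4,P3] Q1=[P1,P2] Q2=[]
t=11-13: P4@Q0 runs 2, rem=6, I/O yield, promote→Q0. Q0=[P3,P4] Q1=[P1,P2] Q2=[]
t=13-14: P3@Q0 runs 1, rem=11, I/O yield, promote→Q0. Q0=[P4,P3] Q1=[P1,P2] Q2=[]
t=14-16: P4@Q0 runs 2, rem=4, I/O yield, promote→Q0. Q0=[P3,P4] Q1=[P1,P2] Q2=[]
t=16-17: P3@Q0 runs 1, rem=10, I/O yield, promote→Q0. Q0=[P4,P3] Q1=[P1,P2] Q2=[]
t=17-19: P4@Q0 runs 2, rem=2, I/O yield, promote→Q0. Q0=[P3,P4] Q1=[P1,P2] Q2=[]
t=19-20: P3@Q0 runs 1, rem=9, I/O yield, promote→Q0. Q0=[P4,P3] Q1=[P1,P2] Q2=[]
t=20-22: P4@Q0 runs 2, rem=0, completes. Q0=[P3] Q1=[P1,P2] Q2=[]
t=22-23: P3@Q0 runs 1, rem=8, I/O yield, promote→Q0. Q0=[P3] Q1=[P1,P2] Q2=[]
t=23-24: P3@Q0 runs 1, rem=7, I/O yield, promote→Q0. Q0=[P3] Q1=[P1,P2] Q2=[]
t=24-25: P3@Q0 runs 1, rem=6, I/O yield, promote→Q0. Q0=[P3] Q1=[P1,P2] Q2=[]
t=25-26: P3@Q0 runs 1, rem=5, I/O yield, promote→Q0. Q0=[P3] Q1=[P1,P2] Q2=[]
t=26-27: P3@Q0 runs 1, rem=4, I/O yield, promote→Q0. Q0=[P3] Q1=[P1,P2] Q2=[]
t=27-28: P3@Q0 runs 1, rem=3, I/O yield, promote→Q0. Q0=[P3] Q1=[P1,P2] Q2=[]
t=28-29: P3@Q0 runs 1, rem=2, I/O yield, promote→Q0. Q0=[P3] Q1=[P1,P2] Q2=[]
t=29-30: P3@Q0 runs 1, rem=1, I/O yield, promote→Q0. Q0=[P3] Q1=[P1,P2] Q2=[]
t=30-31: P3@Q0 runs 1, rem=0, completes. Q0=[] Q1=[P1,P2] Q2=[]
t=31-36: P1@Q1 runs 5, rem=2, quantum used, demote→Q2. Q0=[] Q1=[P2] Q2=[P1]
t=36-39: P2@Q1 runs 3, rem=0, completes. Q0=[] Q1=[] Q2=[P1]
t=39-41: P1@Q2 runs 2, rem=0, completes. Q0=[] Q1=[] Q2=[]

Answer: P1(0-2) P2(2-4) P3(4-5) P4(5-7) P3(7-8) P4(8-10) P3(10-11) P4(11-13) P3(13-14) P4(14-16) P3(16-17) P4(17-19) P3(19-20) P4(20-22) P3(22-23) P3(23-24) P3(24-25) P3(25-26) P3(26-27) P3(27-28) P3(28-29) P3(29-30) P3(30-31) P1(31-36) P2(36-39) P1(39-41)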